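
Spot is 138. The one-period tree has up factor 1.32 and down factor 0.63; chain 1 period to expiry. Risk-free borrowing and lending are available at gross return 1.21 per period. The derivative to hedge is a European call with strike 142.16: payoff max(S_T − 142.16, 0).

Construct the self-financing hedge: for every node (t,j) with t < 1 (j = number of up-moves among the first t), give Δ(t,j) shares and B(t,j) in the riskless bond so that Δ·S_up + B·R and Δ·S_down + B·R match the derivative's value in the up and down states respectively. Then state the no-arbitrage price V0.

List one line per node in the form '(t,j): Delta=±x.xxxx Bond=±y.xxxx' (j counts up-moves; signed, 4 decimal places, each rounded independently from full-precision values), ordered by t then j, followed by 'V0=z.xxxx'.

(0,0): Delta=0.4201 Bond=-30.1833
V0=27.7878

No-arbitrage ⇒ martingale measure with p* = (R−d)/(u−d) = 0.8406.
At expiry t=1: V(1,0)=0.0000, V(1,1)=40.0000
  t=0,j=0: stock 138.0000 → up 182.1600 (V=40.0000), down 86.9400 (V=0.0000). Price 27.7878; hedge Δ=0.4201, bond B=-30.1833.
Self-financing check: at every node Δ·S+B equals the discounted successor values.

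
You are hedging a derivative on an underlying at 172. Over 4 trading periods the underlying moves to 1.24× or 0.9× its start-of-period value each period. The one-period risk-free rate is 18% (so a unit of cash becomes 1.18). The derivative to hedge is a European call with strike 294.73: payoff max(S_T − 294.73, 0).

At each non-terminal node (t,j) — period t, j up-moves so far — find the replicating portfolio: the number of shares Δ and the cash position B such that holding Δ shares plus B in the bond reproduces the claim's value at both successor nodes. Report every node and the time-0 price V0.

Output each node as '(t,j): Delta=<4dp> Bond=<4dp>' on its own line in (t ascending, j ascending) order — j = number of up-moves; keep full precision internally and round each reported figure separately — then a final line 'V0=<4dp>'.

Under the risk-neutral measure, an up-move has probability p* = (R−d)/(u−d) = 0.8235 and values discount at R = 1.18.
At expiry t=4: V(4,0)=0.0000, V(4,1)=0.0000, V(4,2)=0.0000, V(4,3)=0.4154, V(4,4)=111.9148
  t=3,j=0: stock 125.3880 → up 155.4811 (V=0.0000), down 112.8492 (V=0.0000). Price 0.0000; hedge Δ=0.0000, bond B=0.0000.
  t=3,j=1: stock 172.7568 → up 214.2184 (V=0.0000), down 155.4811 (V=0.0000). Price 0.0000; hedge Δ=0.0000, bond B=0.0000.
  t=3,j=2: stock 238.0205 → up 295.1454 (V=0.4154), down 214.2184 (V=0.0000). Price 0.2899; hedge Δ=0.0051, bond B=-0.9318.
  t=3,j=3: stock 327.9393 → up 406.6448 (V=111.9148), down 295.1454 (V=0.4154). Price 78.1681; hedge Δ=1.0000, bond B=-249.7712.
  t=2,j=0: stock 139.3200 → up 172.7568 (V=0.0000), down 125.3880 (V=0.0000). Price 0.0000; hedge Δ=0.0000, bond B=0.0000.
  t=2,j=1: stock 191.9520 → up 238.0205 (V=0.2899), down 172.7568 (V=0.0000). Price 0.2023; hedge Δ=0.0044, bond B=-0.6503.
  t=2,j=2: stock 264.4672 → up 327.9393 (V=78.1681), down 238.0205 (V=0.2899). Price 54.5974; hedge Δ=0.8661, bond B=-174.4562.
  t=1,j=0: stock 154.8000 → up 191.9520 (V=0.2023), down 139.3200 (V=0.0000). Price 0.1412; hedge Δ=0.0038, bond B=-0.4539.
  t=1,j=1: stock 213.2800 → up 264.4672 (V=54.5974), down 191.9520 (V=0.2023). Price 38.1341; hedge Δ=0.7501, bond B=-121.8514.
  t=0,j=0: stock 172.0000 → up 213.2800 (V=38.1341), down 154.8000 (V=0.1412). Price 26.6352; hedge Δ=0.6497, bond B=-85.1087.
The time-0 hedge costs 26.6352, which is the no-arbitrage price.

(0,0): Delta=0.6497 Bond=-85.1087
(1,0): Delta=0.0038 Bond=-0.4539
(1,1): Delta=0.7501 Bond=-121.8514
(2,0): Delta=0.0000 Bond=0.0000
(2,1): Delta=0.0044 Bond=-0.6503
(2,2): Delta=0.8661 Bond=-174.4562
(3,0): Delta=0.0000 Bond=0.0000
(3,1): Delta=0.0000 Bond=0.0000
(3,2): Delta=0.0051 Bond=-0.9318
(3,3): Delta=1.0000 Bond=-249.7712
V0=26.6352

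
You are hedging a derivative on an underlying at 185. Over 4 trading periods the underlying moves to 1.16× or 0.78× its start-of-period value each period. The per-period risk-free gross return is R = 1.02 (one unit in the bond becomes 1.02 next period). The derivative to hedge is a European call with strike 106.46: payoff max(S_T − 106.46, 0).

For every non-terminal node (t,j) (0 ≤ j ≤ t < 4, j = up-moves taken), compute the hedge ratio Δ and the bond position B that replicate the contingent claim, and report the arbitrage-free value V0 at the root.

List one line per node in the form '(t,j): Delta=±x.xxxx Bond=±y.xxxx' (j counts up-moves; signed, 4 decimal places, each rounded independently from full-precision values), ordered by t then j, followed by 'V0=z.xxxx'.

(0,0): Delta=0.9617 Bond=-90.0826
(1,0): Delta=0.8829 Bond=-80.5166
(1,1): Delta=0.9926 Bond=-98.5153
(2,0): Delta=0.6514 Bond=-56.0635
(2,1): Delta=0.9738 Bond=-97.3307
(2,2): Delta=1.0000 Bond=-102.3260
(3,0): Delta=0.0000 Bond=0.0000
(3,1): Delta=0.9069 Bond=-90.5425
(3,2): Delta=1.0000 Bond=-104.3725
(3,3): Delta=1.0000 Bond=-104.3725
V0=87.8332

No-arbitrage ⇒ martingale measure with p* = (R−d)/(u−d) = 0.6316.
At expiry t=4: V(4,0)=0.0000, V(4,1)=0.0000, V(4,2)=44.9927, V(4,3)=118.7773, V(4,4)=228.5083
Node (3,0) S=87.7921: V=(p*·0.0000+(1−p*)·0.0000)/1.02=0.0000; Δ=(0.0000−0.0000)/(101.8389−68.4779)=0.0000; B=V−Δ·S=0.0000
Node (3,1) S=130.5626: V=(p*·44.9927+(1−p*)·0.0000)/1.02=27.8592; Δ=(44.9927−0.0000)/(151.4527−101.8389)=0.9069; B=V−Δ·S=-90.5425
Node (3,2) S=194.1701: V=(p*·118.7773+(1−p*)·44.9927)/1.02=89.7975; Δ=(118.7773−44.9927)/(225.2373−151.4527)=1.0000; B=V−Δ·S=-104.3725
Node (3,3) S=288.7658: V=(p*·228.5083+(1−p*)·118.7773)/1.02=184.3932; Δ=(228.5083−118.7773)/(334.9683−225.2373)=1.0000; B=V−Δ·S=-104.3725
Node (2,0) S=112.5540: V=(p*·27.8592+(1−p*)·0.0000)/1.02=17.2503; Δ=(27.8592−0.0000)/(130.5626−87.7921)=0.6514; B=V−Δ·S=-56.0635
Node (2,1) S=167.3880: V=(p*·89.7975+(1−p*)·27.8592)/1.02=65.6649; Δ=(89.7975−27.8592)/(194.1701−130.5626)=0.9738; B=V−Δ·S=-97.3307
Node (2,2) S=248.9360: V=(p*·184.3932+(1−p*)·89.7975)/1.02=146.6100; Δ=(184.3932−89.7975)/(288.7658−194.1701)=1.0000; B=V−Δ·S=-102.3260
Node (1,0) S=144.3000: V=(p*·65.6649+(1−p*)·17.2503)/1.02=46.8901; Δ=(65.6649−17.2503)/(167.3880−112.5540)=0.8829; B=V−Δ·S=-80.5166
Node (1,1) S=214.6000: V=(p*·146.6100+(1−p*)·65.6649)/1.02=114.4981; Δ=(146.6100−65.6649)/(248.9360−167.3880)=0.9926; B=V−Δ·S=-98.5153
Node (0,0) S=185.0000: V=(p*·114.4981+(1−p*)·46.8901)/1.02=87.8332; Δ=(114.4981−46.8901)/(214.6000−144.3000)=0.9617; B=V−Δ·S=-90.0826
Root portfolio cost Δ·185+B reproduces V0=87.8332.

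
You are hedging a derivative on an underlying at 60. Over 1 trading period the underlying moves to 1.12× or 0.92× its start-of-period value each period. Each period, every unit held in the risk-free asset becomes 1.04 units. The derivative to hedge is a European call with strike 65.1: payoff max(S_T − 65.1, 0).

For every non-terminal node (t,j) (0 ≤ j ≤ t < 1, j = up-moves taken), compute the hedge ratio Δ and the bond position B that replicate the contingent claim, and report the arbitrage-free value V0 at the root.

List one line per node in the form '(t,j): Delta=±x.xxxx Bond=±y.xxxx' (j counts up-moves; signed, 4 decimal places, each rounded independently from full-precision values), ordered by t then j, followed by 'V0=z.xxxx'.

The replicating-portfolio and risk-neutral prices coincide; use p* = (1.04−0.92)/(1.12−0.92) = 0.6000 for the latter.
At expiry t=1: V(1,0)=0.0000, V(1,1)=2.1000
Node (0,0) S=60.0000: V=(p*·2.1000+(1−p*)·0.0000)/1.04=1.2115; Δ=(2.1000−0.0000)/(67.2000−55.2000)=0.1750; B=V−Δ·S=-9.2885
Self-financing check: at every node Δ·S+B equals the discounted successor values.

(0,0): Delta=0.1750 Bond=-9.2885
V0=1.2115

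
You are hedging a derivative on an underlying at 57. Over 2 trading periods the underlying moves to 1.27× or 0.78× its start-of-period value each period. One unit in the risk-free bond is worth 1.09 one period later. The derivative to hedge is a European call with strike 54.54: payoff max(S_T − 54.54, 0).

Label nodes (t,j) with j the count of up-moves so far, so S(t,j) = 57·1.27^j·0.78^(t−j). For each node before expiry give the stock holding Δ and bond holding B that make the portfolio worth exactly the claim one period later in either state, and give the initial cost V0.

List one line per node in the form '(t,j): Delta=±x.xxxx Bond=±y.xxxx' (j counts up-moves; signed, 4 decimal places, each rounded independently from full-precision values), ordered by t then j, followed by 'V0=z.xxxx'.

(0,0): Delta=0.7603 Bond=-29.9891
(1,0): Delta=0.0883 Bond=-2.8101
(1,1): Delta=1.0000 Bond=-50.0367
V0=13.3506

Since d<R<u, set p* = (R−d)/(u−d) = 0.6327; price each node as the discounted p*-expectation of its children.
Terminal payoffs: V(2,0)=0.0000, V(2,1)=1.9242, V(2,2)=37.3953
  t=1,j=0: stock 44.4600 → up 56.4642 (V=1.9242), down 34.6788 (V=0.0000). Price 1.1168; hedge Δ=0.0883, bond B=-2.8101.
  t=1,j=1: stock 72.3900 → up 91.9353 (V=37.3953), down 56.4642 (V=1.9242). Price 22.3533; hedge Δ=1.0000, bond B=-50.0367.
  t=0,j=0: stock 57.0000 → up 72.3900 (V=22.3533), down 44.4600 (V=1.1168). Price 13.3506; hedge Δ=0.7603, bond B=-29.9891.
Root portfolio cost Δ·57+B reproduces V0=13.3506.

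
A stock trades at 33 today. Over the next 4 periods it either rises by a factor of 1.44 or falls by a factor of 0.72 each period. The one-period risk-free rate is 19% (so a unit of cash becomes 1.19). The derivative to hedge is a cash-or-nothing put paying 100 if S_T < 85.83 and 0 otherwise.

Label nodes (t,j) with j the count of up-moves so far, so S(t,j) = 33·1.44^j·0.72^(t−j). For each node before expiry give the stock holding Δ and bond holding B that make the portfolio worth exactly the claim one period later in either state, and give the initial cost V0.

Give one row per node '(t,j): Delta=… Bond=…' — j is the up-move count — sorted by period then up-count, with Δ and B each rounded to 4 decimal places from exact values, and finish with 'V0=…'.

Since d<R<u, set p* = (R−d)/(u−d) = 0.6528; price each node as the discounted p*-expectation of its children.
Terminal values V(4,·): V(4,0)=100.0000, V(4,1)=100.0000, V(4,2)=100.0000, V(4,3)=100.0000, V(4,4)=0.0000
(3,0): S=12.3172. Δ = (V_up−V_dn)/(S_up−S_dn) = (100.0000−100.0000)/(17.7367−8.8684) = 0.0000. V = [p*·100.0000 + (1−p*)·100.0000]/1.19 = 84.0336. B = V − Δ·S = 84.0336.
(3,1): S=24.6344. Δ = (V_up−V_dn)/(S_up−S_dn) = (100.0000−100.0000)/(35.4735−17.7367) = 0.0000. V = [p*·100.0000 + (1−p*)·100.0000]/1.19 = 84.0336. B = V − Δ·S = 84.0336.
(3,2): S=49.2687. Δ = (V_up−V_dn)/(S_up−S_dn) = (100.0000−100.0000)/(70.9470−35.4735) = 0.0000. V = [p*·100.0000 + (1−p*)·100.0000]/1.19 = 84.0336. B = V − Δ·S = 84.0336.
(3,3): S=98.5375. Δ = (V_up−V_dn)/(S_up−S_dn) = (0.0000−100.0000)/(141.8940−70.9470) = -1.4095. V = [p*·0.0000 + (1−p*)·100.0000]/1.19 = 29.1783. B = V − Δ·S = 168.0672.
(2,0): S=17.1072. Δ = (V_up−V_dn)/(S_up−S_dn) = (84.0336−84.0336)/(24.6344−12.3172) = 0.0000. V = [p*·84.0336 + (1−p*)·84.0336]/1.19 = 70.6165. B = V − Δ·S = 70.6165.
(2,1): S=34.2144. Δ = (V_up−V_dn)/(S_up−S_dn) = (84.0336−84.0336)/(49.2687−24.6344) = 0.0000. V = [p*·84.0336 + (1−p*)·84.0336]/1.19 = 70.6165. B = V − Δ·S = 70.6165.
(2,2): S=68.4288. Δ = (V_up−V_dn)/(S_up−S_dn) = (29.1783−84.0336)/(98.5375−49.2687) = -1.1134. V = [p*·29.1783 + (1−p*)·84.0336]/1.19 = 40.5255. B = V − Δ·S = 116.7134.
(1,0): S=23.7600. Δ = (V_up−V_dn)/(S_up−S_dn) = (70.6165−70.6165)/(34.2144−17.1072) = 0.0000. V = [p*·70.6165 + (1−p*)·70.6165]/1.19 = 59.3416. B = V − Δ·S = 59.3416.
(1,1): S=47.5200. Δ = (V_up−V_dn)/(S_up−S_dn) = (40.5255−70.6165)/(68.4288−34.2144) = -0.8795. V = [p*·40.5255 + (1−p*)·70.6165]/1.19 = 42.8351. B = V − Δ·S = 84.6281.
(0,0): S=33.0000. Δ = (V_up−V_dn)/(S_up−S_dn) = (42.8351−59.3416)/(47.5200−23.7600) = -0.6947. V = [p*·42.8351 + (1−p*)·59.3416]/1.19 = 40.8122. B = V − Δ·S = 63.7379.
Each (Δ,B) replicates both successor values, so the strategy is self-financing and V0 is arbitrage-free.

(0,0): Delta=-0.6947 Bond=63.7379
(1,0): Delta=0.0000 Bond=59.3416
(1,1): Delta=-0.8795 Bond=84.6281
(2,0): Delta=0.0000 Bond=70.6165
(2,1): Delta=0.0000 Bond=70.6165
(2,2): Delta=-1.1134 Bond=116.7134
(3,0): Delta=0.0000 Bond=84.0336
(3,1): Delta=0.0000 Bond=84.0336
(3,2): Delta=0.0000 Bond=84.0336
(3,3): Delta=-1.4095 Bond=168.0672
V0=40.8122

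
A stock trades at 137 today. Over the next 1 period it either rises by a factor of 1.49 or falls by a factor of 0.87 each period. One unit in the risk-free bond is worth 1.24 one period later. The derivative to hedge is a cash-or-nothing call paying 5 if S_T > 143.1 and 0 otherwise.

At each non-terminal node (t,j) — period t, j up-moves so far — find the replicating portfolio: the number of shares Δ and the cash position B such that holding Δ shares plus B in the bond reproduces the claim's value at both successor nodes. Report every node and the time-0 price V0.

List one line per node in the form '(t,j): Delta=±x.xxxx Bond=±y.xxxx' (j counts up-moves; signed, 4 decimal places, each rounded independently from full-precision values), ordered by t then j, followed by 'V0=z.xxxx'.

Risk-neutral probability p* = (R−d)/(u−d) = (1.24−0.87)/(1.49−0.87) = 0.5968.
Terminal payoffs: V(1,0)=0.0000, V(1,1)=5.0000
Node (0,0) S=137.0000: V=(p*·5.0000+(1−p*)·0.0000)/1.24=2.4063; Δ=(5.0000−0.0000)/(204.1300−119.1900)=0.0589; B=V−Δ·S=-5.6582
Self-financing check: at every node Δ·S+B equals the discounted successor values.

(0,0): Delta=0.0589 Bond=-5.6582
V0=2.4063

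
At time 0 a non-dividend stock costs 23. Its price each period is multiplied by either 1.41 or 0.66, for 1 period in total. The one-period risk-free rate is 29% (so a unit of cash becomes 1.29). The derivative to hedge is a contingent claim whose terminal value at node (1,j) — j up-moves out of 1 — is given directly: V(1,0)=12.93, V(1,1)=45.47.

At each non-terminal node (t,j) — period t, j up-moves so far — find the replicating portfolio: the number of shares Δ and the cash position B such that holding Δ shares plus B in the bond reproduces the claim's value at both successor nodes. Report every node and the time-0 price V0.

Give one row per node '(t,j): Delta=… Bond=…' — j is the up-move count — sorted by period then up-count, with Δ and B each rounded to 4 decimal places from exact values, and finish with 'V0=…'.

The replicating-portfolio and risk-neutral prices coincide; use p* = (1.29−0.66)/(1.41−0.66) = 0.8400 for the latter.
Terminal payoffs: V(1,0)=12.9300, V(1,1)=45.4700
  t=0,j=0: stock 23.0000 → up 32.4300 (V=45.4700), down 15.1800 (V=12.9300). Price 31.2121; hedge Δ=1.8864, bond B=-12.1746.
Self-financing check: at every node Δ·S+B equals the discounted successor values.

(0,0): Delta=1.8864 Bond=-12.1746
V0=31.2121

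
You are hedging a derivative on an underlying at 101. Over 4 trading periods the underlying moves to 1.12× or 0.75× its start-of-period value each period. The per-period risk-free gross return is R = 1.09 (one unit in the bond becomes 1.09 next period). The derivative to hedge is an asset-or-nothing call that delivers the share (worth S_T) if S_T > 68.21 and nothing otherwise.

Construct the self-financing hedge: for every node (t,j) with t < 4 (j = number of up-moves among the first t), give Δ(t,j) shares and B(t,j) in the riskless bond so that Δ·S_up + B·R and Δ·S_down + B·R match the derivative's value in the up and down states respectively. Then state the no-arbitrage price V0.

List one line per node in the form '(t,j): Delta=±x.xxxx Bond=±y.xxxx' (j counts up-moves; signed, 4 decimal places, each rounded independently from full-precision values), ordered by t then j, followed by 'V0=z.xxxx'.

No-arbitrage ⇒ martingale measure with p* = (R−d)/(u−d) = 0.9189.
Terminal values V(4,·): V(4,0)=0.0000, V(4,1)=0.0000, V(4,2)=71.2656, V(4,3)=106.4233, V(4,4)=158.9255
Node (3,0) S=42.6094: V=(p*·0.0000+(1−p*)·0.0000)/1.09=0.0000; Δ=(0.0000−0.0000)/(47.7225−31.9570)=0.0000; B=V−Δ·S=0.0000
Node (3,1) S=63.6300: V=(p*·71.2656+(1−p*)·0.0000)/1.09=60.0801; Δ=(71.2656−0.0000)/(71.2656−47.7225)=3.0270; B=V−Δ·S=-132.5296
Node (3,2) S=95.0208: V=(p*·106.4233+(1−p*)·71.2656)/1.09=95.0208; Δ=(106.4233−71.2656)/(106.4233−71.2656)=1.0000; B=V−Δ·S=0.0000
Node (3,3) S=141.8977: V=(p*·158.9255+(1−p*)·106.4233)/1.09=141.8977; Δ=(158.9255−106.4233)/(158.9255−106.4233)=1.0000; B=V−Δ·S=0.0000
Node (2,0) S=56.8125: V=(p*·60.0801+(1−p*)·0.0000)/1.09=50.6502; Δ=(60.0801−0.0000)/(63.6300−42.6094)=2.8581; B=V−Δ·S=-111.7284
Node (2,1) S=84.8400: V=(p*·95.0208+(1−p*)·60.0801)/1.09=84.5759; Δ=(95.0208−60.0801)/(95.0208−63.6300)=1.1131; B=V−Δ·S=-9.8584
Node (2,2) S=126.6944: V=(p*·141.8977+(1−p*)·95.0208)/1.09=126.6944; Δ=(141.8977−95.0208)/(141.8977−95.0208)=1.0000; B=V−Δ·S=0.0000
Node (1,0) S=75.7500: V=(p*·84.5759+(1−p*)·50.6502)/1.09=75.0690; Δ=(84.5759−50.6502)/(84.8400−56.8125)=1.2104; B=V−Δ·S=-16.6221
Node (1,1) S=113.1200: V=(p*·126.6944+(1−p*)·84.5759)/1.09=113.1004; Δ=(126.6944−84.5759)/(126.6944−84.8400)=1.0063; B=V−Δ·S=-0.7333
Node (0,0) S=101.0000: V=(p*·113.1004+(1−p*)·75.0690)/1.09=100.9328; Δ=(113.1004−75.0690)/(113.1200−75.7500)=1.0177; B=V−Δ·S=-1.8547
The time-0 hedge costs 100.9328, which is the no-arbitrage price.

(0,0): Delta=1.0177 Bond=-1.8547
(1,0): Delta=1.2104 Bond=-16.6221
(1,1): Delta=1.0063 Bond=-0.7333
(2,0): Delta=2.8581 Bond=-111.7284
(2,1): Delta=1.1131 Bond=-9.8584
(2,2): Delta=1.0000 Bond=0.0000
(3,0): Delta=0.0000 Bond=0.0000
(3,1): Delta=3.0270 Bond=-132.5296
(3,2): Delta=1.0000 Bond=0.0000
(3,3): Delta=1.0000 Bond=0.0000
V0=100.9328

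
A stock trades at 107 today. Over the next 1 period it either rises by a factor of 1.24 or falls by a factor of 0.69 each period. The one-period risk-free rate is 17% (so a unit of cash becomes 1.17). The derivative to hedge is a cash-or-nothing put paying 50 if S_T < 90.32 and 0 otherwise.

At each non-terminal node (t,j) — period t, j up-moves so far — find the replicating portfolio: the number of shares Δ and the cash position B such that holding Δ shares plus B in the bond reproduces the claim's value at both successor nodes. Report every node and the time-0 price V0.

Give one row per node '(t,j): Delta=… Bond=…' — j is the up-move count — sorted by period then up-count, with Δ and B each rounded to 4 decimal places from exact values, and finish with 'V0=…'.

(0,0): Delta=-0.8496 Bond=96.3481
V0=5.4390

Under the risk-neutral measure, an up-move has probability p* = (R−d)/(u−d) = 0.8727 and values discount at R = 1.17.
At expiry t=1: V(1,0)=50.0000, V(1,1)=0.0000
  t=0,j=0: stock 107.0000 → up 132.6800 (V=0.0000), down 73.8300 (V=50.0000). Price 5.4390; hedge Δ=-0.8496, bond B=96.3481.
Each (Δ,B) replicates both successor values, so the strategy is self-financing and V0 is arbitrage-free.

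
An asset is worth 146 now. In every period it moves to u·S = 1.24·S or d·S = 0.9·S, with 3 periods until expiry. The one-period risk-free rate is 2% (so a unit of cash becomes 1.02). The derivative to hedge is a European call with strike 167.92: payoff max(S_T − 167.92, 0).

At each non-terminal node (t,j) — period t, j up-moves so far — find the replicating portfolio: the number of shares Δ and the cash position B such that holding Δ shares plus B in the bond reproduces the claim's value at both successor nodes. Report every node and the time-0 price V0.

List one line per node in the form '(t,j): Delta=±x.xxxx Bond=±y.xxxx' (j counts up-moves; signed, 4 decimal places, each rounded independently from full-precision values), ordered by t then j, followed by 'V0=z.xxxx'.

The replicating-portfolio and risk-neutral prices coincide; use p* = (1.02−0.9)/(1.24−0.9) = 0.3529 for the latter.
Payoff layer (t=3): V(3,0)=0.0000, V(3,1)=0.0000, V(3,2)=34.1206, V(3,3)=110.4471
  t=2,j=0: stock 118.2600 → up 146.6424 (V=0.0000), down 106.4340 (V=0.0000). Price 0.0000; hedge Δ=0.0000, bond B=0.0000.
  t=2,j=1: stock 162.9360 → up 202.0406 (V=34.1206), down 146.6424 (V=0.0000). Price 11.8064; hedge Δ=0.6159, bond B=-88.5484.
  t=2,j=2: stock 224.4896 → up 278.3671 (V=110.4471), down 202.0406 (V=34.1206). Price 59.8621; hedge Δ=1.0000, bond B=-164.6275.
  t=1,j=0: stock 131.4000 → up 162.9360 (V=11.8064), down 118.2600 (V=0.0000). Price 4.0853; hedge Δ=0.2643, bond B=-30.6396.
  t=1,j=1: stock 181.0400 → up 224.4896 (V=59.8621), down 162.9360 (V=11.8064). Price 28.2032; hedge Δ=0.7807, bond B=-113.1371.
  t=0,j=0: stock 146.0000 → up 181.0400 (V=28.2032), down 131.4000 (V=4.0853). Price 12.3505; hedge Δ=0.4859, bond B=-58.5846.
Each (Δ,B) replicates both successor values, so the strategy is self-financing and V0 is arbitrage-free.

(0,0): Delta=0.4859 Bond=-58.5846
(1,0): Delta=0.2643 Bond=-30.6396
(1,1): Delta=0.7807 Bond=-113.1371
(2,0): Delta=0.0000 Bond=0.0000
(2,1): Delta=0.6159 Bond=-88.5484
(2,2): Delta=1.0000 Bond=-164.6275
V0=12.3505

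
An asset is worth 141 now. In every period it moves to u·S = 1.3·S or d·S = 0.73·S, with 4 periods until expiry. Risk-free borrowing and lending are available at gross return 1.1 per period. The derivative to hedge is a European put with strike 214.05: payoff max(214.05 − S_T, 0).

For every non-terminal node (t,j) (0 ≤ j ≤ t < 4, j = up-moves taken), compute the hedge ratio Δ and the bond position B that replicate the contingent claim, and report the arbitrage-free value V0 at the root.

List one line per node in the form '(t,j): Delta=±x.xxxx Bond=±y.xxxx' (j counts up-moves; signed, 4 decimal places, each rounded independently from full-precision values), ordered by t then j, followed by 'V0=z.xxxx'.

(0,0): Delta=-0.4984 Bond=101.5219
(1,0): Delta=-0.9283 Bond=155.9183
(1,1): Delta=-0.3679 Bond=87.7582
(2,0): Delta=-1.0000 Bond=176.9008
(2,1): Delta=-0.9065 Bond=168.5963
(2,2): Delta=-0.2045 Bond=57.5815
(3,0): Delta=-1.0000 Bond=194.5909
(3,1): Delta=-1.0000 Bond=194.5909
(3,2): Delta=-0.8781 Bond=180.5181
(3,3): Delta=0.0000 Bond=0.0000
V0=31.2462

The replicating-portfolio and risk-neutral prices coincide; use p* = (1.1−0.73)/(1.3−0.73) = 0.6491 for the latter.
Terminal values V(4,·): V(4,0)=174.0085, V(4,1)=142.7432, V(4,2)=87.0653, V(4,3)=0.0000, V(4,4)=0.0000
  t=3,j=0: stock 54.8514 → up 71.3068 (V=142.7432), down 40.0415 (V=174.0085). Price 139.7395; hedge Δ=-1.0000, bond B=194.5909.
  t=3,j=1: stock 97.6806 → up 126.9847 (V=87.0653), down 71.3068 (V=142.7432). Price 96.9103; hedge Δ=-1.0000, bond B=194.5909.
  t=3,j=2: stock 173.9517 → up 226.1372 (V=0.0000), down 126.9847 (V=87.0653). Price 27.7720; hedge Δ=-0.8781, bond B=180.5181.
  t=3,j=3: stock 309.7770 → up 402.7101 (V=0.0000), down 226.1372 (V=0.0000). Price 0.0000; hedge Δ=0.0000, bond B=0.0000.
  t=2,j=0: stock 75.1389 → up 97.6806 (V=96.9103), down 54.8514 (V=139.7395). Price 101.7619; hedge Δ=-1.0000, bond B=176.9008.
  t=2,j=1: stock 133.8090 → up 173.9517 (V=27.7720), down 97.6806 (V=96.9103). Price 47.3010; hedge Δ=-0.9065, bond B=168.5963.
  t=2,j=2: stock 238.2900 → up 309.7770 (V=0.0000), down 173.9517 (V=27.7720). Price 8.8587; hedge Δ=-0.2045, bond B=57.5815.
  t=1,j=0: stock 102.9300 → up 133.8090 (V=47.3010), down 75.1389 (V=101.7619). Price 60.3728; hedge Δ=-0.9283, bond B=155.9183.
  t=1,j=1: stock 183.3000 → up 238.2900 (V=8.8587), down 133.8090 (V=47.3010). Price 20.3157; hedge Δ=-0.3679, bond B=87.7582.
  t=0,j=0: stock 141.0000 → up 183.3000 (V=20.3157), down 102.9300 (V=60.3728). Price 31.2462; hedge Δ=-0.4984, bond B=101.5219.
Root portfolio cost Δ·141+B reproduces V0=31.2462.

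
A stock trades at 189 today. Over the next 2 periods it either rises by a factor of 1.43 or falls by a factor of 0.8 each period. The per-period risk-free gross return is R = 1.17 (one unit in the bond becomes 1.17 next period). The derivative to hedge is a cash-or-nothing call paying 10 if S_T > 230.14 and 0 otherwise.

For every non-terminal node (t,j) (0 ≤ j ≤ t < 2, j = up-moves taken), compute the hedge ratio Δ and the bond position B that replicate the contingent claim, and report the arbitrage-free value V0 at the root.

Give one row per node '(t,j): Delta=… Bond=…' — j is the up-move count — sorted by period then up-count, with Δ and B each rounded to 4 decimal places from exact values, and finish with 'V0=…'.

(0,0): Delta=0.0422 Bond=-5.4480
(1,0): Delta=0.0000 Bond=0.0000
(1,1): Delta=0.0587 Bond=-10.8533
V0=2.5197

Since d<R<u, set p* = (R−d)/(u−d) = 0.5873; price each node as the discounted p*-expectation of its children.
Payoff layer (t=2): V(2,0)=0.0000, V(2,1)=0.0000, V(2,2)=10.0000
(1,0): S=151.2000. Δ = (V_up−V_dn)/(S_up−S_dn) = (0.0000−0.0000)/(216.2160−120.9600) = 0.0000. V = [p*·0.0000 + (1−p*)·0.0000]/1.17 = 0.0000. B = V − Δ·S = 0.0000.
(1,1): S=270.2700. Δ = (V_up−V_dn)/(S_up−S_dn) = (10.0000−0.0000)/(386.4861−216.2160) = 0.0587. V = [p*·10.0000 + (1−p*)·0.0000]/1.17 = 5.0197. B = V − Δ·S = -10.8533.
(0,0): S=189.0000. Δ = (V_up−V_dn)/(S_up−S_dn) = (5.0197−0.0000)/(270.2700−151.2000) = 0.0422. V = [p*·5.0197 + (1−p*)·0.0000]/1.17 = 2.5197. B = V − Δ·S = -5.4480.
Each (Δ,B) replicates both successor values, so the strategy is self-financing and V0 is arbitrage-free.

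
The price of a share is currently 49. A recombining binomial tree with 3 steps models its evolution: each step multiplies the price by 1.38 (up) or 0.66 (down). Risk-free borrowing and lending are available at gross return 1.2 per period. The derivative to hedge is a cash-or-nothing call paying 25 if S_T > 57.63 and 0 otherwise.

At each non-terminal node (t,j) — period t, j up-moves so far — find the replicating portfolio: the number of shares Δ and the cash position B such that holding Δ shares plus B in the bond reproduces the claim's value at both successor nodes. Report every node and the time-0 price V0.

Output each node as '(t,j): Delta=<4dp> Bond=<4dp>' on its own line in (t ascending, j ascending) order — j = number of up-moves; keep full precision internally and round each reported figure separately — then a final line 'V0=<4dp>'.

No-arbitrage ⇒ martingale measure with p* = (R−d)/(u−d) = 0.7500.
Payoff layer (t=3): V(3,0)=0.0000, V(3,1)=0.0000, V(3,2)=25.0000, V(3,3)=25.0000
(2,0): S=21.3444. Δ = (V_up−V_dn)/(S_up−S_dn) = (0.0000−0.0000)/(29.4553−14.0873) = 0.0000. V = [p*·0.0000 + (1−p*)·0.0000]/1.2 = 0.0000. B = V − Δ·S = 0.0000.
(2,1): S=44.6292. Δ = (V_up−V_dn)/(S_up−S_dn) = (25.0000−0.0000)/(61.5883−29.4553) = 0.7780. V = [p*·25.0000 + (1−p*)·0.0000]/1.2 = 15.6250. B = V − Δ·S = -19.0972.
(2,2): S=93.3156. Δ = (V_up−V_dn)/(S_up−S_dn) = (25.0000−25.0000)/(128.7755−61.5883) = 0.0000. V = [p*·25.0000 + (1−p*)·25.0000]/1.2 = 20.8333. B = V − Δ·S = 20.8333.
(1,0): S=32.3400. Δ = (V_up−V_dn)/(S_up−S_dn) = (15.6250−0.0000)/(44.6292−21.3444) = 0.6710. V = [p*·15.6250 + (1−p*)·0.0000]/1.2 = 9.7656. B = V − Δ·S = -11.9358.
(1,1): S=67.6200. Δ = (V_up−V_dn)/(S_up−S_dn) = (20.8333−15.6250)/(93.3156−44.6292) = 0.1070. V = [p*·20.8333 + (1−p*)·15.6250]/1.2 = 16.2760. B = V − Δ·S = 9.0422.
(0,0): S=49.0000. Δ = (V_up−V_dn)/(S_up−S_dn) = (16.2760−9.7656)/(67.6200−32.3400) = 0.1845. V = [p*·16.2760 + (1−p*)·9.7656]/1.2 = 12.2070. B = V − Δ·S = 3.1648.
Root portfolio cost Δ·49+B reproduces V0=12.2070.

(0,0): Delta=0.1845 Bond=3.1648
(1,0): Delta=0.6710 Bond=-11.9358
(1,1): Delta=0.1070 Bond=9.0422
(2,0): Delta=0.0000 Bond=0.0000
(2,1): Delta=0.7780 Bond=-19.0972
(2,2): Delta=0.0000 Bond=20.8333
V0=12.2070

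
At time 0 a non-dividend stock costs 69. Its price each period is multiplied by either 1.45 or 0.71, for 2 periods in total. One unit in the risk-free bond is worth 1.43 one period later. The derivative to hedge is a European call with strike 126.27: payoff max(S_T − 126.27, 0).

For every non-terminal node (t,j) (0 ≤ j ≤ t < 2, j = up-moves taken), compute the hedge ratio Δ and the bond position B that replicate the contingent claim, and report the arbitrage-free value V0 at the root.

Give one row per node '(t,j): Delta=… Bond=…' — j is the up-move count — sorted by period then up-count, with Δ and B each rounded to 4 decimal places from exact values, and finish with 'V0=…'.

(0,0): Delta=0.2506 Bond=-8.5836
(1,0): Delta=0.0000 Bond=0.0000
(1,1): Delta=0.2540 Bond=-12.6155
V0=8.7045

Since d<R<u, set p* = (R−d)/(u−d) = 0.9730; price each node as the discounted p*-expectation of its children.
Payoff layer (t=2): V(2,0)=0.0000, V(2,1)=0.0000, V(2,2)=18.8025
  t=1,j=0: stock 48.9900 → up 71.0355 (V=0.0000), down 34.7829 (V=0.0000). Price 0.0000; hedge Δ=0.0000, bond B=0.0000.
  t=1,j=1: stock 100.0500 → up 145.0725 (V=18.8025), down 71.0355 (V=0.0000). Price 12.7932; hedge Δ=0.2540, bond B=-12.6155.
  t=0,j=0: stock 69.0000 → up 100.0500 (V=12.7932), down 48.9900 (V=0.0000). Price 8.7045; hedge Δ=0.2506, bond B=-8.5836.
Root portfolio cost Δ·69+B reproduces V0=8.7045.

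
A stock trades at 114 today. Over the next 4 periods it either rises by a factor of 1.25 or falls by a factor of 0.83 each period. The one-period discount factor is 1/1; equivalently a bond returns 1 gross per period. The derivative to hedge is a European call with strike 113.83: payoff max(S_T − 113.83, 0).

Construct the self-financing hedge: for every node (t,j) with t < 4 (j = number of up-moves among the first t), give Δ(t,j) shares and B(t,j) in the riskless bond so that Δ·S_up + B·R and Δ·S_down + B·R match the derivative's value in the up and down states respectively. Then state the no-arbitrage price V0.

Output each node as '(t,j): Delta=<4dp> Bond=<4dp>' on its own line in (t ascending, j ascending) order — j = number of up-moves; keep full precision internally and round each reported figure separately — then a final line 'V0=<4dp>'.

The replicating-portfolio and risk-neutral prices coincide; use p* = (1−0.83)/(1.25−0.83) = 0.4048 for the latter.
Payoff layer (t=4): V(4,0)=0.0000, V(4,1)=0.0000, V(4,2)=8.8803, V(4,3)=70.9747, V(4,4)=164.4903
  t=3,j=0: stock 65.1837 → up 81.4796 (V=0.0000), down 54.1025 (V=0.0000). Price 0.0000; hedge Δ=0.0000, bond B=0.0000.
  t=3,j=1: stock 98.1683 → up 122.7103 (V=8.8803), down 81.4796 (V=0.0000). Price 3.5944; hedge Δ=0.2154, bond B=-17.5492.
  t=3,j=2: stock 147.8438 → up 184.8047 (V=70.9747), down 122.7103 (V=8.8803). Price 34.0137; hedge Δ=1.0000, bond B=-113.8300.
  t=3,j=3: stock 222.6562 → up 278.3203 (V=164.4903), down 184.8047 (V=70.9747). Price 108.8263; hedge Δ=1.0000, bond B=-113.8300.
  t=2,j=0: stock 78.5346 → up 98.1683 (V=3.5944), down 65.1837 (V=0.0000). Price 1.4549; hedge Δ=0.1090, bond B=-7.1032.
  t=2,j=1: stock 118.2750 → up 147.8438 (V=34.0137), down 98.1682 (V=3.5944). Price 15.9070; hedge Δ=0.6124, bond B=-56.5200.
  t=2,j=2: stock 178.1250 → up 222.6562 (V=108.8263), down 147.8438 (V=34.0137). Price 64.2950; hedge Δ=1.0000, bond B=-113.8300.
  t=1,j=0: stock 94.6200 → up 118.2750 (V=15.9070), down 78.5346 (V=1.4549). Price 7.3045; hedge Δ=0.3637, bond B=-27.1053.
  t=1,j=1: stock 142.5000 → up 178.1250 (V=64.2950), down 118.2750 (V=15.9070). Price 35.4926; hedge Δ=0.8085, bond B=-79.7169.
  t=0,j=0: stock 114.0000 → up 142.5000 (V=35.4926), down 94.6200 (V=7.3045). Price 18.7140; hedge Δ=0.5887, bond B=-48.4004.
Root portfolio cost Δ·114+B reproduces V0=18.7140.

(0,0): Delta=0.5887 Bond=-48.4004
(1,0): Delta=0.3637 Bond=-27.1053
(1,1): Delta=0.8085 Bond=-79.7169
(2,0): Delta=0.1090 Bond=-7.1032
(2,1): Delta=0.6124 Bond=-56.5200
(2,2): Delta=1.0000 Bond=-113.8300
(3,0): Delta=0.0000 Bond=0.0000
(3,1): Delta=0.2154 Bond=-17.5492
(3,2): Delta=1.0000 Bond=-113.8300
(3,3): Delta=1.0000 Bond=-113.8300
V0=18.7140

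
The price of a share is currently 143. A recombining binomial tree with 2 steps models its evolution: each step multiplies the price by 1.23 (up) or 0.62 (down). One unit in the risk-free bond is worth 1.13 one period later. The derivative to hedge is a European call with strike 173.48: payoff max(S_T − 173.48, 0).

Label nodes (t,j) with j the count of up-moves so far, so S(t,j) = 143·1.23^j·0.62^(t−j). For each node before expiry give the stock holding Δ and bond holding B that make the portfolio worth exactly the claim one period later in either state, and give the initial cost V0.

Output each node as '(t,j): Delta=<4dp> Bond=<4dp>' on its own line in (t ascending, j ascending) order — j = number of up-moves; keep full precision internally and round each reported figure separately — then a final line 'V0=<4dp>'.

(0,0): Delta=0.3636 Bond=-28.5263
(1,0): Delta=0.0000 Bond=0.0000
(1,1): Delta=0.3995 Bond=-38.5552
V0=23.4652

Risk-neutral probability p* = (R−d)/(u−d) = (1.13−0.62)/(1.23−0.62) = 0.8361.
At expiry t=2: V(2,0)=0.0000, V(2,1)=0.0000, V(2,2)=42.8647
  t=1,j=0: stock 88.6600 → up 109.0518 (V=0.0000), down 54.9692 (V=0.0000). Price 0.0000; hedge Δ=0.0000, bond B=0.0000.
  t=1,j=1: stock 175.8900 → up 216.3447 (V=42.8647), down 109.0518 (V=0.0000). Price 31.7148; hedge Δ=0.3995, bond B=-38.5552.
  t=0,j=0: stock 143.0000 → up 175.8900 (V=31.7148), down 88.6600 (V=0.0000). Price 23.4652; hedge Δ=0.3636, bond B=-28.5263.
Self-financing check: at every node Δ·S+B equals the discounted successor values.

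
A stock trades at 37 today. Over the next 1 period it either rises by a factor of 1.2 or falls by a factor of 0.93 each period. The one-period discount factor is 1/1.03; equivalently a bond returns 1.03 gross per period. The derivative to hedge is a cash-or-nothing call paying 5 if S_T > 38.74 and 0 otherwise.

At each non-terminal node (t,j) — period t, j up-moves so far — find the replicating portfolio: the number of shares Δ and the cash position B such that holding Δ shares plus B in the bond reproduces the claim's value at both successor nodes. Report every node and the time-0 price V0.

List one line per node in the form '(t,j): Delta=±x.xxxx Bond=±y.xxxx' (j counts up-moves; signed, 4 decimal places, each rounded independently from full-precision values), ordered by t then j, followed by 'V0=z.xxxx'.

Since d<R<u, set p* = (R−d)/(u−d) = 0.3704; price each node as the discounted p*-expectation of its children.
Payoff layer (t=1): V(1,0)=0.0000, V(1,1)=5.0000
Node (0,0) S=37.0000: V=(p*·5.0000+(1−p*)·0.0000)/1.03=1.7979; Δ=(5.0000−0.0000)/(44.4000−34.4100)=0.5005; B=V−Δ·S=-16.7206
The time-0 hedge costs 1.7979, which is the no-arbitrage price.

(0,0): Delta=0.5005 Bond=-16.7206
V0=1.7979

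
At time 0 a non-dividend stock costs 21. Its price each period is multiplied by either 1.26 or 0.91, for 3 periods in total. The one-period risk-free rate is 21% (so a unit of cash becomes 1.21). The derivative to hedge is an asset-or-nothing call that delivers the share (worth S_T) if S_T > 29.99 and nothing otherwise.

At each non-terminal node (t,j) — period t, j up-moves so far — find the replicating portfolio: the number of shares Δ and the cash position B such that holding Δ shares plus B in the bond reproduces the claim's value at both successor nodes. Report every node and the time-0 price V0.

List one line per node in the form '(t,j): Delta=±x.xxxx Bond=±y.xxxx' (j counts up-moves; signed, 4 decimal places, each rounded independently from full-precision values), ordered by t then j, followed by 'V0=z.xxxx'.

Risk-neutral probability p* = (R−d)/(u−d) = (1.21−0.91)/(1.26−0.91) = 0.8571.
Terminal payoffs: V(3,0)=0.0000, V(3,1)=0.0000, V(3,2)=30.3390, V(3,3)=42.0079
(2,0): S=17.3901. Δ = (V_up−V_dn)/(S_up−S_dn) = (0.0000−0.0000)/(21.9115−15.8250) = 0.0000. V = [p*·0.0000 + (1−p*)·0.0000]/1.21 = 0.0000. B = V − Δ·S = 0.0000.
(2,1): S=24.0786. Δ = (V_up−V_dn)/(S_up−S_dn) = (30.3390−0.0000)/(30.3390−21.9115) = 3.6000. V = [p*·30.3390 + (1−p*)·0.0000]/1.21 = 21.4916. B = V − Δ·S = -65.1913.
(2,2): S=33.3396. Δ = (V_up−V_dn)/(S_up−S_dn) = (42.0079−30.3390)/(42.0079−30.3390) = 1.0000. V = [p*·42.0079 + (1−p*)·30.3390]/1.21 = 33.3396. B = V − Δ·S = 0.0000.
(1,0): S=19.1100. Δ = (V_up−V_dn)/(S_up−S_dn) = (21.4916−0.0000)/(24.0786−17.3901) = 3.2132. V = [p*·21.4916 + (1−p*)·0.0000]/1.21 = 15.2243. B = V − Δ·S = -46.1804.
(1,1): S=26.4600. Δ = (V_up−V_dn)/(S_up−S_dn) = (33.3396−21.4916)/(33.3396−24.0786) = 1.2793. V = [p*·33.3396 + (1−p*)·21.4916]/1.21 = 26.1546. B = V − Δ·S = -7.6967.
(0,0): S=21.0000. Δ = (V_up−V_dn)/(S_up−S_dn) = (26.1546−15.2243)/(26.4600−19.1100) = 1.4871. V = [p*·26.1546 + (1−p*)·15.2243]/1.21 = 20.3249. B = V − Δ·S = -10.9045.
Each (Δ,B) replicates both successor values, so the strategy is self-financing and V0 is arbitrage-free.

(0,0): Delta=1.4871 Bond=-10.9045
(1,0): Delta=3.2132 Bond=-46.1804
(1,1): Delta=1.2793 Bond=-7.6967
(2,0): Delta=0.0000 Bond=0.0000
(2,1): Delta=3.6000 Bond=-65.1913
(2,2): Delta=1.0000 Bond=0.0000
V0=20.3249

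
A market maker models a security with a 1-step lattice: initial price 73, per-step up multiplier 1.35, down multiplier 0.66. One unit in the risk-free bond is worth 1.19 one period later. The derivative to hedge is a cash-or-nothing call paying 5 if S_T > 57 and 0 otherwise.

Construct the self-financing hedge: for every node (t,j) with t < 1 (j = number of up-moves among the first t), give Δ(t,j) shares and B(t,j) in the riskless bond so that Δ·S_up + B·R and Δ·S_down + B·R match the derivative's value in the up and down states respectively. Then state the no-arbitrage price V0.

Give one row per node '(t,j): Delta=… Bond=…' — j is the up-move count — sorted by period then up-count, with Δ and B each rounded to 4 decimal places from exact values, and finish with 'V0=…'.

(0,0): Delta=0.0993 Bond=-4.0190
V0=3.2274

Since d<R<u, set p* = (R−d)/(u−d) = 0.7681; price each node as the discounted p*-expectation of its children.
Payoff layer (t=1): V(1,0)=0.0000, V(1,1)=5.0000
  t=0,j=0: stock 73.0000 → up 98.5500 (V=5.0000), down 48.1800 (V=0.0000). Price 3.2274; hedge Δ=0.0993, bond B=-4.0190.
The time-0 hedge costs 3.2274, which is the no-arbitrage price.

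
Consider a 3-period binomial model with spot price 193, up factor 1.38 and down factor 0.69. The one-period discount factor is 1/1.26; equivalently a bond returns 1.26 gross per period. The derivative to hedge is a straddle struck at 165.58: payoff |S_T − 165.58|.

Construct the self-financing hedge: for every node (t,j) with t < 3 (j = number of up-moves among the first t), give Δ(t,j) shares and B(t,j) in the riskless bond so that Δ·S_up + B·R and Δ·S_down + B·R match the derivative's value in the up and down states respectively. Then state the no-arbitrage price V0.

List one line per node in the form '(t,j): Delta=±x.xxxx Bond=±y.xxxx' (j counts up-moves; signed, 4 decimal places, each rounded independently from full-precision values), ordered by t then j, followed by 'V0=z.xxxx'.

The replicating-portfolio and risk-neutral prices coincide; use p* = (1.26−0.69)/(1.38−0.69) = 0.8261 for the latter.
At expiry t=3: V(3,0)=102.1778, V(3,1)=38.7755, V(3,2)=88.0289, V(3,3)=341.6379
Node (2,0) S=91.8873: V=(p*·38.7755+(1−p*)·102.1778)/1.26=39.5254; Δ=(38.7755−102.1778)/(126.8045−63.4022)=-1.0000; B=V−Δ·S=131.4127
Node (2,1) S=183.7746: V=(p*·88.0289+(1−p*)·38.7755)/1.26=63.0660; Δ=(88.0289−38.7755)/(253.6089−126.8045)=0.3884; B=V−Δ·S=-8.3158
Node (2,2) S=367.5492: V=(p*·341.6379+(1−p*)·88.0289)/1.26=236.1365; Δ=(341.6379−88.0289)/(507.2179−253.6089)=1.0000; B=V−Δ·S=-131.4127
Node (1,0) S=133.1700: V=(p*·63.0660+(1−p*)·39.5254)/1.26=46.8031; Δ=(63.0660−39.5254)/(183.7746−91.8873)=0.2562; B=V−Δ·S=12.6864
Node (1,1) S=266.3400: V=(p*·236.1365+(1−p*)·63.0660)/1.26=163.5217; Δ=(236.1365−63.0660)/(367.5492−183.7746)=0.9418; B=V−Δ·S=-87.3052
Node (0,0) S=193.0000: V=(p*·163.5217+(1−p*)·46.8031)/1.26=113.6689; Δ=(163.5217−46.8031)/(266.3400−133.1700)=0.8765; B=V−Δ·S=-55.4884
The time-0 hedge costs 113.6689, which is the no-arbitrage price.

(0,0): Delta=0.8765 Bond=-55.4884
(1,0): Delta=0.2562 Bond=12.6864
(1,1): Delta=0.9418 Bond=-87.3052
(2,0): Delta=-1.0000 Bond=131.4127
(2,1): Delta=0.3884 Bond=-8.3158
(2,2): Delta=1.0000 Bond=-131.4127
V0=113.6689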